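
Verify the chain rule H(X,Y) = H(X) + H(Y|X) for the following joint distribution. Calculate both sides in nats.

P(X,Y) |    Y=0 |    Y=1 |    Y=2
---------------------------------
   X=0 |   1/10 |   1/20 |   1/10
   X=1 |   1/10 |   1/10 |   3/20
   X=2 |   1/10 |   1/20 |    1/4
H(X,Y) = 2.0820, H(X) = 1.0805, H(Y|X) = 1.0015 (all in nats)

Chain rule: H(X,Y) = H(X) + H(Y|X)

Left side — joint entropy directly:
H(X,Y) = -Σ p(x,y) log p(x,y) = 2.0820 nats

Right side — compute H(Y|X) from the conditional distributions:
P(X) = (1/4, 7/20, 2/5), so H(X) = 1.0805 nats
H(Y|X) = Σ_x P(X=x) · H(Y|X=x):
  P(Y|X=0) = (2/5, 1/5, 2/5), H(Y|X=0) = 1.0549, weight P(X=0) = 1/4
  P(Y|X=1) = (2/7, 2/7, 3/7), H(Y|X=1) = 1.0790, weight P(X=1) = 7/20
  P(Y|X=2) = (1/4, 1/8, 5/8), H(Y|X=2) = 0.9003, weight P(X=2) = 2/5
H(Y|X) = 1.0015 nats

H(X) + H(Y|X) = 1.0805 + 1.0015 = 2.0820 nats

Both sides equal 2.0820 nats. ✓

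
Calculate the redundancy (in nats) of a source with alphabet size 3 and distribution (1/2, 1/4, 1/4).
0.0589 nats

Redundancy measures how far a source is from maximum entropy:
R = H_max - H(X)

Maximum entropy for 3 symbols: H_max = log_e(3) = 1.0986 nats
Actual entropy: H(X) = 1.0397 nats
Redundancy: R = 1.0986 - 1.0397 = 0.0589 nats

This redundancy represents potential for compression: the source could be compressed by 0.0589 nats per symbol.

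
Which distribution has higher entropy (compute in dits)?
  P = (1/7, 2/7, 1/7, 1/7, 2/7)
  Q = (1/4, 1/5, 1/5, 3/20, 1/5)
Q

Computing entropies in dits:
H(P) = 0.6731
H(Q) = 0.6935

Distribution Q has higher entropy.

Intuition: The distribution closer to uniform (more spread out) has higher entropy.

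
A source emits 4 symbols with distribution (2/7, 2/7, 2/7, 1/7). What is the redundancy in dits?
0.0150 dits

Redundancy measures how far a source is from maximum entropy:
R = H_max - H(X)

Maximum entropy for 4 symbols: H_max = log_10(4) = 0.6021 dits
Actual entropy: H(X) = 0.5871 dits
Redundancy: R = 0.6021 - 0.5871 = 0.0150 dits

This redundancy represents potential for compression: the source could be compressed by 0.0150 dits per symbol.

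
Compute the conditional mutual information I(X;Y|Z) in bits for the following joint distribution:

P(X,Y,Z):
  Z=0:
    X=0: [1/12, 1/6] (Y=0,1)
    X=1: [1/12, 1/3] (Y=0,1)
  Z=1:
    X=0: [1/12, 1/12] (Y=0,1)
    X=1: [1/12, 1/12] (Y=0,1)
0.0105 bits

Conditional mutual information: I(X;Y|Z) = H(X|Z) + H(Y|Z) - H(X,Y|Z)

H(Z) = 0.9183
H(X,Z) = 1.8879 → H(X|Z) = 0.9696
H(Y,Z) = 1.7925 → H(Y|Z) = 0.8742
H(X,Y,Z) = 2.7516 → H(X,Y|Z) = 1.8333

I(X;Y|Z) = 0.9696 + 0.8742 - 1.8333 = 0.0105 bits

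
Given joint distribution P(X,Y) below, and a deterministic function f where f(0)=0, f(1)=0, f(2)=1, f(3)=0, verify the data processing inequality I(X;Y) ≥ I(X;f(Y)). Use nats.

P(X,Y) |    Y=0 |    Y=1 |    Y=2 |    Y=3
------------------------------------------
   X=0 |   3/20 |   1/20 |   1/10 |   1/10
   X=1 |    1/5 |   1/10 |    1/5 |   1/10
I(X;Y) = 0.0089, I(X;f(Y)) = 0.0040, inequality holds: 0.0089 ≥ 0.0040

Data Processing Inequality: For any Markov chain X → Y → Z, we have I(X;Y) ≥ I(X;Z).

Here Z = f(Y) is a deterministic function of Y, forming X → Y → Z.

Original I(X;Y) = 0.0089 nats

After applying f:
P(X,Z) where Z=f(Y):
- P(X,Z=0) = P(X,Y=0) + P(X,Y=1) + P(X,Y=3)
- P(X,Z=1) = P(X,Y=2)

I(X;Z) = I(X;f(Y)) = 0.0040 nats

Verification: 0.0089 ≥ 0.0040 ✓

Information cannot be created by processing; the function f can only lose information about X.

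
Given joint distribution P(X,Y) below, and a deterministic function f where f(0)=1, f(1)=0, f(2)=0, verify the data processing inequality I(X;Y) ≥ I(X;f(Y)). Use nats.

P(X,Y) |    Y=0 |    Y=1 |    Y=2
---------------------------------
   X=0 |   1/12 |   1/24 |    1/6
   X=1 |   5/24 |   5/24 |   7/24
I(X;Y) = 0.0161, I(X;f(Y)) = 0.0000, inequality holds: 0.0161 ≥ 0.0000

Data Processing Inequality: For any Markov chain X → Y → Z, we have I(X;Y) ≥ I(X;Z).

Here Z = f(Y) is a deterministic function of Y, forming X → Y → Z.

Original I(X;Y) = 0.0161 nats

After applying f:
P(X,Z) where Z=f(Y):
- P(X,Z=0) = P(X,Y=1) + P(X,Y=2)
- P(X,Z=1) = P(X,Y=0)

I(X;Z) = I(X;f(Y)) = 0.0000 nats

Verification: 0.0161 ≥ 0.0000 ✓

Information cannot be created by processing; the function f can only lose information about X.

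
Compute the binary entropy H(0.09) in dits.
0.1314 dits

The binary entropy function is:
H(p) = -p log(p) - (1-p) log(1-p)

H(0.09) = -0.09 × log_10(0.09) - 0.91 × log_10(0.91)
H(0.09) = 0.1314 dits

Note: Binary entropy is maximized at p=0.5 (H=1 bit) and minimized at p=0 or p=1 (H=0).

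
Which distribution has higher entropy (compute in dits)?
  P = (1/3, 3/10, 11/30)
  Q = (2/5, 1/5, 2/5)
P

Computing entropies in dits:
H(P) = 0.4757
H(Q) = 0.4581

Distribution P has higher entropy.

Intuition: The distribution closer to uniform (more spread out) has higher entropy.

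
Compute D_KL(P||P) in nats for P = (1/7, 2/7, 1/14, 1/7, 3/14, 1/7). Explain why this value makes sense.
0.0000 nats

KL divergence satisfies the Gibbs inequality: D_KL(P||Q) ≥ 0 for all distributions P, Q.

D_KL(P||Q) = Σ p(x) log(p(x)/q(x))
Each term is p(x) × log_e(p(x)/p(x)) = p(x) × log_e(1) = 0, so the sum is 0.
D_KL(P||Q) = 0.0000 nats

When P = Q, the KL divergence is exactly 0, as there is no 'divergence' between identical distributions.

This non-negativity is a fundamental property: relative entropy cannot be negative because it measures how different Q is from P.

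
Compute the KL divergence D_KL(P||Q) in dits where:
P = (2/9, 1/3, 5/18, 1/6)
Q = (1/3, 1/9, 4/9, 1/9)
0.0926 dits

KL divergence: D_KL(P||Q) = Σ p(x) log(p(x)/q(x))

Computing term by term:
  x=0: 2/9 × log_10[(2/9)/(1/3)] = 2/9 × -0.1761 = -0.0391
  x=1: 1/3 × log_10[(1/3)/(1/9)] = 1/3 × 0.4771 = 0.1590
  x=2: 5/18 × log_10[(5/18)/(4/9)] = 5/18 × -0.2041 = -0.0567
  x=3: 1/6 × log_10[(1/6)/(1/9)] = 1/6 × 0.1761 = 0.0293

D_KL(P||Q) = 0.0926 dits

Note: KL divergence is always non-negative and equals 0 iff P = Q.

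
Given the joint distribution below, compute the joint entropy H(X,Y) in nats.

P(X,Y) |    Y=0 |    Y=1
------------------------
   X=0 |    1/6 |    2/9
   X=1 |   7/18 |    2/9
1.3344 nats

Joint entropy is H(X,Y) = -Σ_{x,y} p(x,y) log p(x,y).

Summing over all non-zero entries:
H(X,Y) = -[1/6·log_e(1/6) + 2/9·log_e(2/9) + 7/18·log_e(7/18) + 2/9·log_e(2/9)]
H(X,Y) = 1.3344 nats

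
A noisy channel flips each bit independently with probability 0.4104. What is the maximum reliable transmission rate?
0.0233 bits

For a binary symmetric channel (BSC) with error probability p:
Capacity C = 1 - H(p) bits per symbol

where H(p) = -p log₂(p) - (1-p) log₂(1-p) is the binary entropy function.

H(0.4104) = 0.9767 bits
C = 1 - 0.9767 = 0.0233 bits per symbol

This means we can reliably transmit up to 0.0233 bits of information per channel use.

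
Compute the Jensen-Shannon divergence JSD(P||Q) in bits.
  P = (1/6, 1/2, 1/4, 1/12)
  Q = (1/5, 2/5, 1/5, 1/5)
0.0250 bits

Jensen-Shannon divergence is:
JSD(P||Q) = 0.5 × D_KL(P||M) + 0.5 × D_KL(Q||M)
where M = 0.5 × (P + Q) is the mixture distribution.

M = 0.5 × (1/6, 1/2, 1/4, 1/12) + 0.5 × (1/5, 2/5, 1/5, 1/5) = (0.183333, 9/20, 9/40, 0.141667)

D_KL(P||M) = 0.0273 bits
D_KL(Q||M) = 0.0227 bits

JSD(P||Q) = 0.5 × 0.0273 + 0.5 × 0.0227 = 0.0250 bits

Unlike KL divergence, JSD is symmetric and bounded: 0 ≤ JSD ≤ log(2).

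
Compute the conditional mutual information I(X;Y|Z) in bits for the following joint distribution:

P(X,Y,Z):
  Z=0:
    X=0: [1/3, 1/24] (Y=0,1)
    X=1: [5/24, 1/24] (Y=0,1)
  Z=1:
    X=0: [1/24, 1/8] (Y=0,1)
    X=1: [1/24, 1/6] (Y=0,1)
0.0038 bits

Conditional mutual information: I(X;Y|Z) = H(X|Z) + H(Y|Z) - H(X,Y|Z)

H(Z) = 0.9544
H(X,Z) = 1.9329 → H(X|Z) = 0.9785
H(Y,Z) = 1.5951 → H(Y|Z) = 0.6406
H(X,Y,Z) = 2.5698 → H(X,Y|Z) = 1.6153

I(X;Y|Z) = 0.9785 + 0.6406 - 1.6153 = 0.0038 bits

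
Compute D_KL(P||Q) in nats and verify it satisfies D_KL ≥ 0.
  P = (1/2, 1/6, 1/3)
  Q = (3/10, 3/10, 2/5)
0.0967 nats

KL divergence satisfies the Gibbs inequality: D_KL(P||Q) ≥ 0 for all distributions P, Q.

D_KL(P||Q) = Σ p(x) log(p(x)/q(x))
Term by term:
  x=0: 1/2 × log_e[(1/2)/(3/10)] = 0.2554
  x=1: 1/6 × log_e[(1/6)/(3/10)] = -0.0980
  x=2: 1/3 × log_e[(1/3)/(2/5)] = -0.0608
D_KL(P||Q) = 0.0967 nats

D_KL(P||Q) = 0.0967 ≥ 0 ✓

This non-negativity is a fundamental property: relative entropy cannot be negative because it measures how different Q is from P.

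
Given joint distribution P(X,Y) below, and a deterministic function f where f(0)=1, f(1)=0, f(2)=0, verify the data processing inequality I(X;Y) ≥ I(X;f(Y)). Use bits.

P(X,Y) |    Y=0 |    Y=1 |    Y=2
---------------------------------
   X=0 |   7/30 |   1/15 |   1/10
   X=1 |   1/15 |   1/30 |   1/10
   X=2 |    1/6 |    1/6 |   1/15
I(X;Y) = 0.0912, I(X;f(Y)) = 0.0292, inequality holds: 0.0912 ≥ 0.0292

Data Processing Inequality: For any Markov chain X → Y → Z, we have I(X;Y) ≥ I(X;Z).

Here Z = f(Y) is a deterministic function of Y, forming X → Y → Z.

Original I(X;Y) = 0.0912 bits

After applying f:
P(X,Z) where Z=f(Y):
- P(X,Z=0) = P(X,Y=1) + P(X,Y=2)
- P(X,Z=1) = P(X,Y=0)

I(X;Z) = I(X;f(Y)) = 0.0292 bits

Verification: 0.0912 ≥ 0.0292 ✓

Information cannot be created by processing; the function f can only lose information about X.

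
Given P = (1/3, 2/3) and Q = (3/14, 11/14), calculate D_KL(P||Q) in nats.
0.0377 nats

KL divergence: D_KL(P||Q) = Σ p(x) log(p(x)/q(x))

Computing term by term:
  x=0: 1/3 × log_e[(1/3)/(3/14)] = 1/3 × 0.4418 = 0.1473
  x=1: 2/3 × log_e[(2/3)/(11/14)] = 2/3 × -0.1643 = -0.1095

D_KL(P||Q) = 0.0377 nats

Note: KL divergence is always non-negative and equals 0 iff P = Q.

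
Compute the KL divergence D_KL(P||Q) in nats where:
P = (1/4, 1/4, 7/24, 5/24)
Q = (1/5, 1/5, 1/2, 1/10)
0.1073 nats

KL divergence: D_KL(P||Q) = Σ p(x) log(p(x)/q(x))

Computing term by term:
  x=0: 1/4 × log_e[(1/4)/(1/5)] = 1/4 × 0.2231 = 0.0558
  x=1: 1/4 × log_e[(1/4)/(1/5)] = 1/4 × 0.2231 = 0.0558
  x=2: 7/24 × log_e[(7/24)/(1/2)] = 7/24 × -0.5390 = -0.1572
  x=3: 5/24 × log_e[(5/24)/(1/10)] = 5/24 × 0.7340 = 0.1529

D_KL(P||Q) = 0.1073 nats

Note: KL divergence is always non-negative and equals 0 iff P = Q.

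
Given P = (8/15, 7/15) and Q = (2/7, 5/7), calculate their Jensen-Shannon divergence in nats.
0.0321 nats

Jensen-Shannon divergence is:
JSD(P||Q) = 0.5 × D_KL(P||M) + 0.5 × D_KL(Q||M)
where M = 0.5 × (P + Q) is the mixture distribution.

M = 0.5 × (8/15, 7/15) + 0.5 × (2/7, 5/7) = (0.409524, 0.590476)

D_KL(P||M) = 0.0311 nats
D_KL(Q||M) = 0.0331 nats

JSD(P||Q) = 0.5 × 0.0311 + 0.5 × 0.0331 = 0.0321 nats

Unlike KL divergence, JSD is symmetric and bounded: 0 ≤ JSD ≤ log(2).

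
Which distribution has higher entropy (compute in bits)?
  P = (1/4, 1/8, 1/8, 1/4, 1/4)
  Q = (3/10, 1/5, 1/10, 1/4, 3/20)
P

Computing entropies in bits:
H(P) = 2.2500
H(Q) = 2.2282

Distribution P has higher entropy.

Intuition: The distribution closer to uniform (more spread out) has higher entropy.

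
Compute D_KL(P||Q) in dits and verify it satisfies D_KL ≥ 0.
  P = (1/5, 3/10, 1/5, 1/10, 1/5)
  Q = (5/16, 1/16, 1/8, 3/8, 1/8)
0.1899 dits

KL divergence satisfies the Gibbs inequality: D_KL(P||Q) ≥ 0 for all distributions P, Q.

D_KL(P||Q) = Σ p(x) log(p(x)/q(x))
Term by term:
  x=0: 1/5 × log_10[(1/5)/(5/16)] = -0.0388
  x=1: 3/10 × log_10[(3/10)/(1/16)] = 0.2044
  x=2: 1/5 × log_10[(1/5)/(1/8)] = 0.0408
  x=3: 1/10 × log_10[(1/10)/(3/8)] = -0.0574
  x=4: 1/5 × log_10[(1/5)/(1/8)] = 0.0408
D_KL(P||Q) = 0.1899 dits

D_KL(P||Q) = 0.1899 ≥ 0 ✓

This non-negativity is a fundamental property: relative entropy cannot be negative because it measures how different Q is from P.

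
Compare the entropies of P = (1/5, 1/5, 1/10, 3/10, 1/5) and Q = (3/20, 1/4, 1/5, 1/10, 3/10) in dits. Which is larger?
P

Computing entropies in dits:
H(P) = 0.6762
H(Q) = 0.6708

Distribution P has higher entropy.

Intuition: The distribution closer to uniform (more spread out) has higher entropy.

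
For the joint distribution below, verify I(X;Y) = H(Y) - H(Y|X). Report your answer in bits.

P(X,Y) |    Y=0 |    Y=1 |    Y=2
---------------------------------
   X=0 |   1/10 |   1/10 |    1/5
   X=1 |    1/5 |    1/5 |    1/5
I(X;Y) = 0.0200 bits

Mutual information has multiple equivalent forms:
- I(X;Y) = H(X) - H(X|Y)
- I(X;Y) = H(Y) - H(Y|X)
- I(X;Y) = H(X) + H(Y) - H(X,Y)

Computing all quantities:
H(X) = 0.9710, H(Y) = 1.5710, H(X,Y) = 2.5219
H(X|Y) = 0.9510, H(Y|X) = 1.5510

Verification:
H(X) - H(X|Y) = 0.9710 - 0.9510 = 0.0200
H(Y) - H(Y|X) = 1.5710 - 1.5510 = 0.0200
H(X) + H(Y) - H(X,Y) = 0.9710 + 1.5710 - 2.5219 = 0.0200

All forms give I(X;Y) = 0.0200 bits. ✓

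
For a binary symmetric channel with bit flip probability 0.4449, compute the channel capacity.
0.0088 bits

For a binary symmetric channel (BSC) with error probability p:
Capacity C = 1 - H(p) bits per symbol

where H(p) = -p log₂(p) - (1-p) log₂(1-p) is the binary entropy function.

H(0.4449) = 0.9912 bits
C = 1 - 0.9912 = 0.0088 bits per symbol

This means we can reliably transmit up to 0.0088 bits of information per channel use.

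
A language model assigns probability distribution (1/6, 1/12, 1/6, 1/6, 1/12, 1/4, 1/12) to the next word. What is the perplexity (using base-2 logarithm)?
6.4474

Perplexity is 2^H (or exp(H) for natural log).

First, H = -Σ p log p = 2.6887 bits
Perplexity = 2^2.6887 = 6.4474

Interpretation: The model's uncertainty is equivalent to choosing uniformly among 6.4 options.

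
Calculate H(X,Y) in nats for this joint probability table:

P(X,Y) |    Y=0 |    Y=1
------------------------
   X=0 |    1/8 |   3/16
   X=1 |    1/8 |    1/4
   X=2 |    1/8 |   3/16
1.7541 nats

Joint entropy is H(X,Y) = -Σ_{x,y} p(x,y) log p(x,y).

Summing over all non-zero entries:
H(X,Y) = -[1/8·log_e(1/8) + 3/16·log_e(3/16) + 1/8·log_e(1/8) + 1/4·log_e(1/4) + 1/8·log_e(1/8) + 3/16·log_e(3/16)]
H(X,Y) = 1.7541 nats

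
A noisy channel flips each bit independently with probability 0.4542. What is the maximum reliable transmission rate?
0.0061 bits

For a binary symmetric channel (BSC) with error probability p:
Capacity C = 1 - H(p) bits per symbol

where H(p) = -p log₂(p) - (1-p) log₂(1-p) is the binary entropy function.

H(0.4542) = 0.9939 bits
C = 1 - 0.9939 = 0.0061 bits per symbol

This means we can reliably transmit up to 0.0061 bits of information per channel use.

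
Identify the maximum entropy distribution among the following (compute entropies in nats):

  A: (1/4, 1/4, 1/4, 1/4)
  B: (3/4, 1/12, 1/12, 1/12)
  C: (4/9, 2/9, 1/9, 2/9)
A

For a discrete distribution over n outcomes, entropy is maximized by the uniform distribution.

Computing entropies:
H(A) = 1.3863 nats
H(B) = 0.8370 nats
H(C) = 1.2730 nats

The uniform distribution (where all probabilities equal 1/4) achieves the maximum entropy of log_e(4) = 1.3863 nats.

Distribution A has the highest entropy.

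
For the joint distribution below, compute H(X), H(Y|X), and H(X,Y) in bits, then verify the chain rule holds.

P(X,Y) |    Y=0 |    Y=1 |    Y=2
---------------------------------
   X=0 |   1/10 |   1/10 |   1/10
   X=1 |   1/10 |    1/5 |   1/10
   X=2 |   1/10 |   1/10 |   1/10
H(X,Y) = 3.1219, H(X) = 1.5710, H(Y|X) = 1.5510 (all in bits)

Chain rule: H(X,Y) = H(X) + H(Y|X)

Left side — joint entropy directly:
H(X,Y) = -Σ p(x,y) log p(x,y) = 3.1219 bits

Right side — compute H(Y|X) from the conditional distributions:
P(X) = (3/10, 2/5, 3/10), so H(X) = 1.5710 bits
H(Y|X) = Σ_x P(X=x) · H(Y|X=x):
  P(Y|X=0) = (1/3, 1/3, 1/3), H(Y|X=0) = 1.5850, weight P(X=0) = 3/10
  P(Y|X=1) = (1/4, 1/2, 1/4), H(Y|X=1) = 1.5000, weight P(X=1) = 2/5
  P(Y|X=2) = (1/3, 1/3, 1/3), H(Y|X=2) = 1.5850, weight P(X=2) = 3/10
H(Y|X) = 1.5510 bits

H(X) + H(Y|X) = 1.5710 + 1.5510 = 3.1219 bits

Both sides equal 3.1219 bits. ✓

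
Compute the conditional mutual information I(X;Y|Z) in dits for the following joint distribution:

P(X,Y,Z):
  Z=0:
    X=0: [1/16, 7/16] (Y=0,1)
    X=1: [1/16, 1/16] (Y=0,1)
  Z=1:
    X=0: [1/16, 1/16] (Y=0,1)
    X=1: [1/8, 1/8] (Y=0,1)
0.0164 dits

Conditional mutual information: I(X;Y|Z) = H(X|Z) + H(Y|Z) - H(X,Y|Z)

H(Z) = 0.2873
H(X,Z) = 0.5268 → H(X|Z) = 0.2395
H(Y,Z) = 0.5360 → H(Y|Z) = 0.2487
H(X,Y,Z) = 0.7591 → H(X,Y|Z) = 0.4718

I(X;Y|Z) = 0.2395 + 0.2487 - 0.4718 = 0.0164 dits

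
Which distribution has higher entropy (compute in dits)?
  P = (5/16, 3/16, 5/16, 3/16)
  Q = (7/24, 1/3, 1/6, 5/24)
P

Computing entropies in dits:
H(P) = 0.5883
H(Q) = 0.5867

Distribution P has higher entropy.

Intuition: The distribution closer to uniform (more spread out) has higher entropy.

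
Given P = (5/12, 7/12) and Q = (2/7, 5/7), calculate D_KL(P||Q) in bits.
0.0564 bits

KL divergence: D_KL(P||Q) = Σ p(x) log(p(x)/q(x))

Computing term by term:
  x=0: 5/12 × log_2[(5/12)/(2/7)] = 5/12 × 0.5443 = 0.2268
  x=1: 7/12 × log_2[(7/12)/(5/7)] = 7/12 × -0.2922 = -0.1704

D_KL(P||Q) = 0.0564 bits

Note: KL divergence is always non-negative and equals 0 iff P = Q.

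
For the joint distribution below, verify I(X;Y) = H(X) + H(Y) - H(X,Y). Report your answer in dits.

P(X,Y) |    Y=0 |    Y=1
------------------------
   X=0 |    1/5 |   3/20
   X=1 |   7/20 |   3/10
I(X;Y) = 0.0002 dits

Mutual information has multiple equivalent forms:
- I(X;Y) = H(X) - H(X|Y)
- I(X;Y) = H(Y) - H(Y|X)
- I(X;Y) = H(X) + H(Y) - H(X,Y)

Computing all quantities:
H(X) = 0.2812, H(Y) = 0.2989, H(X,Y) = 0.5798
H(X|Y) = 0.2810, H(Y|X) = 0.2986

Verification:
H(X) - H(X|Y) = 0.2812 - 0.2810 = 0.0002
H(Y) - H(Y|X) = 0.2989 - 0.2986 = 0.0002
H(X) + H(Y) - H(X,Y) = 0.2812 + 0.2989 - 0.5798 = 0.0002

All forms give I(X;Y) = 0.0002 dits. ✓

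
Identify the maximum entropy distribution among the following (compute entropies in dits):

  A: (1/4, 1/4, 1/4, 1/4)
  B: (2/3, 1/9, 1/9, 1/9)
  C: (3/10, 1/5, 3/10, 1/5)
A

For a discrete distribution over n outcomes, entropy is maximized by the uniform distribution.

Computing entropies:
H(A) = 0.6021 dits
H(B) = 0.4355 dits
H(C) = 0.5933 dits

The uniform distribution (where all probabilities equal 1/4) achieves the maximum entropy of log_10(4) = 0.6021 dits.

Distribution A has the highest entropy.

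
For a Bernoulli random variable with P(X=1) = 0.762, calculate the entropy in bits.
0.7917 bits

The binary entropy function is:
H(p) = -p log(p) - (1-p) log(1-p)

H(0.762) = -0.762 × log_2(0.762) - 0.238 × log_2(0.238)
H(0.762) = 0.7917 bits

Note: Binary entropy is maximized at p=0.5 (H=1 bit) and minimized at p=0 or p=1 (H=0).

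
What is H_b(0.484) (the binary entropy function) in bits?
0.9993 bits

The binary entropy function is:
H(p) = -p log(p) - (1-p) log(1-p)

H(0.484) = -0.484 × log_2(0.484) - 0.516 × log_2(0.516)
H(0.484) = 0.9993 bits

Note: Binary entropy is maximized at p=0.5 (H=1 bit) and minimized at p=0 or p=1 (H=0).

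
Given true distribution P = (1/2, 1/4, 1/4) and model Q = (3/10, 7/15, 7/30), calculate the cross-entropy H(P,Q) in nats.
1.1563 nats

Cross-entropy: H(P,Q) = -Σ p(x) log q(x)

Alternatively: H(P,Q) = H(P) + D_KL(P||Q)
H(P) = 1.0397 nats
D_KL(P||Q) = 0.1166 nats

H(P,Q) = 1.0397 + 0.1166 = 1.1563 nats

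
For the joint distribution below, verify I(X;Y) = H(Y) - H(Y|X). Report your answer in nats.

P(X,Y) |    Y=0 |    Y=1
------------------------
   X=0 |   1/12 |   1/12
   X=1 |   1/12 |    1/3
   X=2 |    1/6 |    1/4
I(X;Y) = 0.0321 nats

Mutual information has multiple equivalent forms:
- I(X;Y) = H(X) - H(X|Y)
- I(X;Y) = H(Y) - H(Y|X)
- I(X;Y) = H(X) + H(Y) - H(X,Y)

Computing all quantities:
H(X) = 1.0282, H(Y) = 0.6365, H(X,Y) = 1.6326
H(X|Y) = 0.9961, H(Y|X) = 0.6044

Verification:
H(X) - H(X|Y) = 1.0282 - 0.9961 = 0.0321
H(Y) - H(Y|X) = 0.6365 - 0.6044 = 0.0321
H(X) + H(Y) - H(X,Y) = 1.0282 + 0.6365 - 1.6326 = 0.0321

All forms give I(X;Y) = 0.0321 nats. ✓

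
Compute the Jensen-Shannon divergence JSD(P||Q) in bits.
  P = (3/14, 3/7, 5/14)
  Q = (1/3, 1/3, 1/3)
0.0140 bits

Jensen-Shannon divergence is:
JSD(P||Q) = 0.5 × D_KL(P||M) + 0.5 × D_KL(Q||M)
where M = 0.5 × (P + Q) is the mixture distribution.

M = 0.5 × (3/14, 3/7, 5/14) + 0.5 × (1/3, 1/3, 1/3) = (0.27381, 8/21, 0.345238)

D_KL(P||M) = 0.0145 bits
D_KL(Q||M) = 0.0135 bits

JSD(P||Q) = 0.5 × 0.0145 + 0.5 × 0.0135 = 0.0140 bits

Unlike KL divergence, JSD is symmetric and bounded: 0 ≤ JSD ≤ log(2).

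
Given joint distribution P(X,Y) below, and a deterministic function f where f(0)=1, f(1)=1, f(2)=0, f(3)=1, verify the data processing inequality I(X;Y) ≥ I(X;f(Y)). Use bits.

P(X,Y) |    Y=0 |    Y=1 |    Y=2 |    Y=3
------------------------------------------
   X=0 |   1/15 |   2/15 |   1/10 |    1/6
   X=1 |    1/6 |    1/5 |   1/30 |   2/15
I(X;Y) = 0.0663, I(X;f(Y)) = 0.0368, inequality holds: 0.0663 ≥ 0.0368

Data Processing Inequality: For any Markov chain X → Y → Z, we have I(X;Y) ≥ I(X;Z).

Here Z = f(Y) is a deterministic function of Y, forming X → Y → Z.

Original I(X;Y) = 0.0663 bits

After applying f:
P(X,Z) where Z=f(Y):
- P(X,Z=0) = P(X,Y=2)
- P(X,Z=1) = P(X,Y=0) + P(X,Y=1) + P(X,Y=3)

I(X;Z) = I(X;f(Y)) = 0.0368 bits

Verification: 0.0663 ≥ 0.0368 ✓

Information cannot be created by processing; the function f can only lose information about X.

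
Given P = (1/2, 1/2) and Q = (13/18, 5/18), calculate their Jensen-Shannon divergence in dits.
0.0114 dits

Jensen-Shannon divergence is:
JSD(P||Q) = 0.5 × D_KL(P||M) + 0.5 × D_KL(Q||M)
where M = 0.5 × (P + Q) is the mixture distribution.

M = 0.5 × (1/2, 1/2) + 0.5 × (13/18, 5/18) = (11/18, 7/18)

D_KL(P||M) = 0.0110 dits
D_KL(Q||M) = 0.0118 dits

JSD(P||Q) = 0.5 × 0.0110 + 0.5 × 0.0118 = 0.0114 dits

Unlike KL divergence, JSD is symmetric and bounded: 0 ≤ JSD ≤ log(2).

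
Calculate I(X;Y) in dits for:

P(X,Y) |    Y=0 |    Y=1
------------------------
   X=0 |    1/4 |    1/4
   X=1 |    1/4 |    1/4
0.0000 dits

Mutual information: I(X;Y) = H(X) + H(Y) - H(X,Y)

Marginals:
P(X) = (1/2, 1/2), H(X) = 0.3010 dits
P(Y) = (1/2, 1/2), H(Y) = 0.3010 dits

Joint entropy: H(X,Y) = 0.6021 dits

I(X;Y) = 0.3010 + 0.3010 - 0.6021 = 0.0000 dits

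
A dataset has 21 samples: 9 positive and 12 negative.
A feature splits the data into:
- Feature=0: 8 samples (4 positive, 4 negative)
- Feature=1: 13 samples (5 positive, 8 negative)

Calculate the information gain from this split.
0.0092 bits

Information Gain = H(Y) - H(Y|Feature)

Before split:
P(positive) = 9/21 = 0.4286
H(Y) = 0.9852 bits

After split:
Feature=0: H = 1.0000 bits (weight = 8/21)
Feature=1: H = 0.9612 bits (weight = 13/21)
H(Y|Feature) = (8/21)×1.0000 + (13/21)×0.9612 = 0.9760 bits

Information Gain = 0.9852 - 0.9760 = 0.0092 bits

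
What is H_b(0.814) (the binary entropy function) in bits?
0.6930 bits

The binary entropy function is:
H(p) = -p log(p) - (1-p) log(1-p)

H(0.814) = -0.814 × log_2(0.814) - 0.186 × log_2(0.186)
H(0.814) = 0.6930 bits

Note: Binary entropy is maximized at p=0.5 (H=1 bit) and minimized at p=0 or p=1 (H=0).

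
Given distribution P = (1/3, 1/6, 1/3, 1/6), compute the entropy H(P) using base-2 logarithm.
1.9183 bits

Shannon entropy is H(X) = -Σ p(x) log p(x).

For P = (1/3, 1/6, 1/3, 1/6):
H = -1/3 × log_2(1/3) -1/6 × log_2(1/6) -1/3 × log_2(1/3) -1/6 × log_2(1/6)
H = 1.9183 bits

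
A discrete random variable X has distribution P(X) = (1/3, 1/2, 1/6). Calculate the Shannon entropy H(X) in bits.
1.4591 bits

Shannon entropy is H(X) = -Σ p(x) log p(x).

For P = (1/3, 1/2, 1/6):
H = -1/3 × log_2(1/3) -1/2 × log_2(1/2) -1/6 × log_2(1/6)
H = 1.4591 bits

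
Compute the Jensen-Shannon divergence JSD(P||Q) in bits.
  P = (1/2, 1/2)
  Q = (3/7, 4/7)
0.0037 bits

Jensen-Shannon divergence is:
JSD(P||Q) = 0.5 × D_KL(P||M) + 0.5 × D_KL(Q||M)
where M = 0.5 × (P + Q) is the mixture distribution.

M = 0.5 × (1/2, 1/2) + 0.5 × (3/7, 4/7) = (13/28, 15/28)

D_KL(P||M) = 0.0037 bits
D_KL(Q||M) = 0.0037 bits

JSD(P||Q) = 0.5 × 0.0037 + 0.5 × 0.0037 = 0.0037 bits

Unlike KL divergence, JSD is symmetric and bounded: 0 ≤ JSD ≤ log(2).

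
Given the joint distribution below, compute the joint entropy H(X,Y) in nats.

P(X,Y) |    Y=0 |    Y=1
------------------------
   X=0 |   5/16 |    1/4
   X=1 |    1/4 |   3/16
1.3705 nats

Joint entropy is H(X,Y) = -Σ_{x,y} p(x,y) log p(x,y).

Summing over all non-zero entries:
H(X,Y) = -[5/16·log_e(5/16) + 1/4·log_e(1/4) + 1/4·log_e(1/4) + 3/16·log_e(3/16)]
H(X,Y) = 1.3705 nats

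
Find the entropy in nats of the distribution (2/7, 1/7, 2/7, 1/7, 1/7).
1.5498 nats

Shannon entropy is H(X) = -Σ p(x) log p(x).

For P = (2/7, 1/7, 2/7, 1/7, 1/7):
H = -2/7 × log_e(2/7) -1/7 × log_e(1/7) -2/7 × log_e(2/7) -1/7 × log_e(1/7) -1/7 × log_e(1/7)
H = 1.5498 nats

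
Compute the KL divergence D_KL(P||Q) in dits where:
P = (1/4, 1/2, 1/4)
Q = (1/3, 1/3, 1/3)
0.0256 dits

KL divergence: D_KL(P||Q) = Σ p(x) log(p(x)/q(x))

Computing term by term:
  x=0: 1/4 × log_10[(1/4)/(1/3)] = 1/4 × -0.1249 = -0.0312
  x=1: 1/2 × log_10[(1/2)/(1/3)] = 1/2 × 0.1761 = 0.0880
  x=2: 1/4 × log_10[(1/4)/(1/3)] = 1/4 × -0.1249 = -0.0312

D_KL(P||Q) = 0.0256 dits

Note: KL divergence is always non-negative and equals 0 iff P = Q.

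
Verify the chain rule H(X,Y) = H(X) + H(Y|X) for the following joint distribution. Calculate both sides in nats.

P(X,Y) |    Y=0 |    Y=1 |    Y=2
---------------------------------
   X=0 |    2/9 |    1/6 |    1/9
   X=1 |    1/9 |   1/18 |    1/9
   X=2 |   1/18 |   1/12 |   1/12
H(X,Y) = 2.1006, H(X) = 1.0366, H(Y|X) = 1.0639 (all in nats)

Chain rule: H(X,Y) = H(X) + H(Y|X)

Left side — joint entropy directly:
H(X,Y) = -Σ p(x,y) log p(x,y) = 2.1006 nats

Right side — compute H(Y|X) from the conditional distributions:
P(X) = (1/2, 5/18, 2/9), so H(X) = 1.0366 nats
H(Y|X) = Σ_x P(X=x) · H(Y|X=x):
  P(Y|X=0) = (4/9, 1/3, 2/9), H(Y|X=0) = 1.0609, weight P(X=0) = 1/2
  P(Y|X=1) = (2/5, 1/5, 2/5), H(Y|X=1) = 1.0549, weight P(X=1) = 5/18
  P(Y|X=2) = (1/4, 3/8, 3/8), H(Y|X=2) = 1.0822, weight P(X=2) = 2/9
H(Y|X) = 1.0639 nats

H(X) + H(Y|X) = 1.0366 + 1.0639 = 2.1006 nats

Both sides equal 2.1006 nats. ✓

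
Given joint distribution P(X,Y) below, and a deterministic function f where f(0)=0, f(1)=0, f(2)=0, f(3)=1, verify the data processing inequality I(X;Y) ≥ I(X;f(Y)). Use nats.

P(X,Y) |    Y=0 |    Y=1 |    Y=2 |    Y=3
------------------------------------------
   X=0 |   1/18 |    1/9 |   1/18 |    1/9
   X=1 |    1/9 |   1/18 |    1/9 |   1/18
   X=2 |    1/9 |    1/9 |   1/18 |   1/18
I(X;Y) = 0.0504, I(X;f(Y)) = 0.0172, inequality holds: 0.0504 ≥ 0.0172

Data Processing Inequality: For any Markov chain X → Y → Z, we have I(X;Y) ≥ I(X;Z).

Here Z = f(Y) is a deterministic function of Y, forming X → Y → Z.

Original I(X;Y) = 0.0504 nats

After applying f:
P(X,Z) where Z=f(Y):
- P(X,Z=0) = P(X,Y=0) + P(X,Y=1) + P(X,Y=2)
- P(X,Z=1) = P(X,Y=3)

I(X;Z) = I(X;f(Y)) = 0.0172 nats

Verification: 0.0504 ≥ 0.0172 ✓

Information cannot be created by processing; the function f can only lose information about X.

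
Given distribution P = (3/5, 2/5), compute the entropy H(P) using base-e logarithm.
0.6730 nats

Shannon entropy is H(X) = -Σ p(x) log p(x).

For P = (3/5, 2/5):
H = -3/5 × log_e(3/5) -2/5 × log_e(2/5)
H = 0.6730 nats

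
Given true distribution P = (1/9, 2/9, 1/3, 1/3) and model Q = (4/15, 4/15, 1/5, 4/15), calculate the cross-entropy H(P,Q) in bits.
2.0452 bits

Cross-entropy: H(P,Q) = -Σ p(x) log q(x)

Alternatively: H(P,Q) = H(P) + D_KL(P||Q)
H(P) = 1.8911 bits
D_KL(P||Q) = 0.1542 bits

H(P,Q) = 1.8911 + 0.1542 = 2.0452 bits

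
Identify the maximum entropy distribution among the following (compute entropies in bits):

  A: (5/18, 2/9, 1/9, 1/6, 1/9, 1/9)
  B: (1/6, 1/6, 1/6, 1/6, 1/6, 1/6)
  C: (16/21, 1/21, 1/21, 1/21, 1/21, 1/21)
B

For a discrete distribution over n outcomes, entropy is maximized by the uniform distribution.

Computing entropies:
H(A) = 2.4830 bits
H(B) = 2.5850 bits
H(C) = 1.3447 bits

The uniform distribution (where all probabilities equal 1/6) achieves the maximum entropy of log_2(6) = 2.5850 bits.

Distribution B has the highest entropy.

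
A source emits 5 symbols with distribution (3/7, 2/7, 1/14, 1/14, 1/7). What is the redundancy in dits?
0.1014 dits

Redundancy measures how far a source is from maximum entropy:
R = H_max - H(X)

Maximum entropy for 5 symbols: H_max = log_10(5) = 0.6990 dits
Actual entropy: H(X) = 0.5976 dits
Redundancy: R = 0.6990 - 0.5976 = 0.1014 dits

This redundancy represents potential for compression: the source could be compressed by 0.1014 dits per symbol.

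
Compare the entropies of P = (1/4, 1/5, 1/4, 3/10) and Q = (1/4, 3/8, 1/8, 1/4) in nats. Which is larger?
P

Computing entropies in nats:
H(P) = 1.3762
H(Q) = 1.3209

Distribution P has higher entropy.

Intuition: The distribution closer to uniform (more spread out) has higher entropy.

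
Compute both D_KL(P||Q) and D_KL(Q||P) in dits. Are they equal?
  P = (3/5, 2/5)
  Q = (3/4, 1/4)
D_KL(P||Q) = 0.0235, D_KL(Q||P) = 0.0217

KL divergence is not symmetric: D_KL(P||Q) ≠ D_KL(Q||P) in general.

D_KL(P||Q) = 0.0235 dits
D_KL(Q||P) = 0.0217 dits

No, they are not equal!

This asymmetry is why KL divergence is not a true distance metric.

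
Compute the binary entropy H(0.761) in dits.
0.2388 dits

The binary entropy function is:
H(p) = -p log(p) - (1-p) log(1-p)

H(0.761) = -0.761 × log_10(0.761) - 0.239 × log_10(0.239)
H(0.761) = 0.2388 dits

Note: Binary entropy is maximized at p=0.5 (H=1 bit) and minimized at p=0 or p=1 (H=0).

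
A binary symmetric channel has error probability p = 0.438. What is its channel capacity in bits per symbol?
0.0111 bits

For a binary symmetric channel (BSC) with error probability p:
Capacity C = 1 - H(p) bits per symbol

where H(p) = -p log₂(p) - (1-p) log₂(1-p) is the binary entropy function.

H(0.438) = 0.9889 bits
C = 1 - 0.9889 = 0.0111 bits per symbol

This means we can reliably transmit up to 0.0111 bits of information per channel use.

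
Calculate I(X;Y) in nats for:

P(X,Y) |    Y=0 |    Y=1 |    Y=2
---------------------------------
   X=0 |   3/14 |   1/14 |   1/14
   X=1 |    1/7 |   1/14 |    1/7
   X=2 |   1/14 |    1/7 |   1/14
0.0658 nats

Mutual information: I(X;Y) = H(X) + H(Y) - H(X,Y)

Marginals:
P(X) = (5/14, 5/14, 2/7), H(X) = 1.0934 nats
P(Y) = (3/7, 2/7, 2/7), H(Y) = 1.0790 nats

Joint entropy: H(X,Y) = 2.1066 nats

I(X;Y) = 1.0934 + 1.0790 - 2.1066 = 0.0658 nats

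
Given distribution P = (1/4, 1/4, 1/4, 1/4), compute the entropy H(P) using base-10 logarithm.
0.6021 dits

Shannon entropy is H(X) = -Σ p(x) log p(x).

For P = (1/4, 1/4, 1/4, 1/4):
H = -1/4 × log_10(1/4) -1/4 × log_10(1/4) -1/4 × log_10(1/4) -1/4 × log_10(1/4)
H = 0.6021 dits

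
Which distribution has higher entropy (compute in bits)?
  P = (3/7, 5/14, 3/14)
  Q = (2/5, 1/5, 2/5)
P

Computing entropies in bits:
H(P) = 1.5306
H(Q) = 1.5219

Distribution P has higher entropy.

Intuition: The distribution closer to uniform (more spread out) has higher entropy.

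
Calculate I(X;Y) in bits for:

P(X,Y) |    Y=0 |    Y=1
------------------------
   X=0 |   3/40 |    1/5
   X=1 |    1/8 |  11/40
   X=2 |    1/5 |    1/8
0.0677 bits

Mutual information: I(X;Y) = H(X) + H(Y) - H(X,Y)

Marginals:
P(X) = (11/40, 2/5, 13/40), H(X) = 1.5679 bits
P(Y) = (2/5, 3/5), H(Y) = 0.9710 bits

Joint entropy: H(X,Y) = 2.4712 bits

I(X;Y) = 1.5679 + 0.9710 - 2.4712 = 0.0677 bits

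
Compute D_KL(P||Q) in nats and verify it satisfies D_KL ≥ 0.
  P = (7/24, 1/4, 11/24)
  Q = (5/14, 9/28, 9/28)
0.0407 nats

KL divergence satisfies the Gibbs inequality: D_KL(P||Q) ≥ 0 for all distributions P, Q.

D_KL(P||Q) = Σ p(x) log(p(x)/q(x))
Term by term:
  x=0: 7/24 × log_e[(7/24)/(5/14)] = -0.0591
  x=1: 1/4 × log_e[(1/4)/(9/28)] = -0.0628
  x=2: 11/24 × log_e[(11/24)/(9/28)] = 0.1626
D_KL(P||Q) = 0.0407 nats

D_KL(P||Q) = 0.0407 ≥ 0 ✓

This non-negativity is a fundamental property: relative entropy cannot be negative because it measures how different Q is from P.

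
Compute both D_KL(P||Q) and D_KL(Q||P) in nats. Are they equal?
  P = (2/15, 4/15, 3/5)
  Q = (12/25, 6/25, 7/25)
D_KL(P||Q) = 0.3146, D_KL(Q||P) = 0.3762

KL divergence is not symmetric: D_KL(P||Q) ≠ D_KL(Q||P) in general.

D_KL(P||Q) = 0.3146 nats
D_KL(Q||P) = 0.3762 nats

No, they are not equal!

This asymmetry is why KL divergence is not a true distance metric.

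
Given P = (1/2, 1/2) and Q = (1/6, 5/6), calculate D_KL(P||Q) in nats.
0.2939 nats

KL divergence: D_KL(P||Q) = Σ p(x) log(p(x)/q(x))

Computing term by term:
  x=0: 1/2 × log_e[(1/2)/(1/6)] = 1/2 × 1.0986 = 0.5493
  x=1: 1/2 × log_e[(1/2)/(5/6)] = 1/2 × -0.5108 = -0.2554

D_KL(P||Q) = 0.2939 nats

Note: KL divergence is always non-negative and equals 0 iff P = Q.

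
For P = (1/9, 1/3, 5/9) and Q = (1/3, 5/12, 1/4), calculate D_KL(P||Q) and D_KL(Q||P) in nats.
D_KL(P||Q) = 0.2472, D_KL(Q||P) = 0.2596

KL divergence is not symmetric: D_KL(P||Q) ≠ D_KL(Q||P) in general.

D_KL(P||Q) = 0.2472 nats
D_KL(Q||P) = 0.2596 nats

No, they are not equal!

This asymmetry is why KL divergence is not a true distance metric.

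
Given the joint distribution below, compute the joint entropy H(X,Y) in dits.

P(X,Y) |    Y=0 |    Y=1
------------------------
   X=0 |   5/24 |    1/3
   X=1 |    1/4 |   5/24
0.5934 dits

Joint entropy is H(X,Y) = -Σ_{x,y} p(x,y) log p(x,y).

Summing over all non-zero entries:
H(X,Y) = -[5/24·log_10(5/24) + 1/3·log_10(1/3) + 1/4·log_10(1/4) + 5/24·log_10(5/24)]
H(X,Y) = 0.5934 dits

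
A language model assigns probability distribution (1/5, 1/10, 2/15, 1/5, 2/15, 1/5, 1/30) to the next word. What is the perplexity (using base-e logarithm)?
6.3382

Perplexity is e^H (or exp(H) for natural log).

First, H = -Σ p log p = 1.8466 nats
Perplexity = e^1.8466 = 6.3382

Interpretation: The model's uncertainty is equivalent to choosing uniformly among 6.3 options.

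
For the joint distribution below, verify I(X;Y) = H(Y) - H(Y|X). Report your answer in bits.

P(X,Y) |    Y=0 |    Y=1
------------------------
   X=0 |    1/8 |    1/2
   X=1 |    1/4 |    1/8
I(X;Y) = 0.1589 bits

Mutual information has multiple equivalent forms:
- I(X;Y) = H(X) - H(X|Y)
- I(X;Y) = H(Y) - H(Y|X)
- I(X;Y) = H(X) + H(Y) - H(X,Y)

Computing all quantities:
H(X) = 0.9544, H(Y) = 0.9544, H(X,Y) = 1.7500
H(X|Y) = 0.7956, H(Y|X) = 0.7956

Verification:
H(X) - H(X|Y) = 0.9544 - 0.7956 = 0.1589
H(Y) - H(Y|X) = 0.9544 - 0.7956 = 0.1589
H(X) + H(Y) - H(X,Y) = 0.9544 + 0.9544 - 1.7500 = 0.1589

All forms give I(X;Y) = 0.1589 bits. ✓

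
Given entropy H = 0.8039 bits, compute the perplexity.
1.7458

Perplexity is 2^H (or exp(H) for natural log).

H = 0.8039 bits
Perplexity = 2^0.8039 = 1.7458

Interpretation: The model's uncertainty is equivalent to choosing uniformly among 1.7 options.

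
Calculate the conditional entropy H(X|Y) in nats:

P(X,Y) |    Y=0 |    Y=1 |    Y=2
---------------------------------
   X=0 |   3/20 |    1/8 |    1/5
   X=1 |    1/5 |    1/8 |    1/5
0.6896 nats

Using the chain rule: H(X|Y) = H(X,Y) - H(Y)

First, compute H(X,Y) = 1.7701 nats

Marginal P(Y) = (7/20, 1/4, 2/5)
H(Y) = 1.0805 nats

H(X|Y) = H(X,Y) - H(Y) = 1.7701 - 1.0805 = 0.6896 nats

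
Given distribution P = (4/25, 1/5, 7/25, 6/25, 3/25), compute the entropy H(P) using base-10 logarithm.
0.6812 dits

Shannon entropy is H(X) = -Σ p(x) log p(x).

For P = (4/25, 1/5, 7/25, 6/25, 3/25):
H = -4/25 × log_10(4/25) -1/5 × log_10(1/5) -7/25 × log_10(7/25) -6/25 × log_10(6/25) -3/25 × log_10(3/25)
H = 0.6812 dits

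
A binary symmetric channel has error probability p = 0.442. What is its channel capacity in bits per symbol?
0.0097 bits

For a binary symmetric channel (BSC) with error probability p:
Capacity C = 1 - H(p) bits per symbol

where H(p) = -p log₂(p) - (1-p) log₂(1-p) is the binary entropy function.

H(0.442) = 0.9903 bits
C = 1 - 0.9903 = 0.0097 bits per symbol

This means we can reliably transmit up to 0.0097 bits of information per channel use.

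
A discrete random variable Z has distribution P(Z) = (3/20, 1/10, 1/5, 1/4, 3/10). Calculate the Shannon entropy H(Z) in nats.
1.5445 nats

Shannon entropy is H(X) = -Σ p(x) log p(x).

For P = (3/20, 1/10, 1/5, 1/4, 3/10):
H = -3/20 × log_e(3/20) -1/10 × log_e(1/10) -1/5 × log_e(1/5) -1/4 × log_e(1/4) -3/10 × log_e(3/10)
H = 1.5445 nats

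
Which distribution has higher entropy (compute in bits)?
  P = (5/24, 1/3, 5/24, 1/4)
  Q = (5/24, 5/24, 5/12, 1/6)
P

Computing entropies in bits:
H(P) = 1.9713
H(Q) = 1.9000

Distribution P has higher entropy.

Intuition: The distribution closer to uniform (more spread out) has higher entropy.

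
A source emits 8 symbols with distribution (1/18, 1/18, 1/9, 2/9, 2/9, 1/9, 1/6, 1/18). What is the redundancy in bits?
0.2053 bits

Redundancy measures how far a source is from maximum entropy:
R = H_max - H(X)

Maximum entropy for 8 symbols: H_max = log_2(8) = 3.0000 bits
Actual entropy: H(X) = 2.7947 bits
Redundancy: R = 3.0000 - 2.7947 = 0.2053 bits

This redundancy represents potential for compression: the source could be compressed by 0.2053 bits per symbol.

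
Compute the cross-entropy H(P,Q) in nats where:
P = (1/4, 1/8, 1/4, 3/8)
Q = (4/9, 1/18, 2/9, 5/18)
1.4204 nats

Cross-entropy: H(P,Q) = -Σ p(x) log q(x)

Alternatively: H(P,Q) = H(P) + D_KL(P||Q)
H(P) = 1.3209 nats
D_KL(P||Q) = 0.0995 nats

H(P,Q) = 1.3209 + 0.0995 = 1.4204 nats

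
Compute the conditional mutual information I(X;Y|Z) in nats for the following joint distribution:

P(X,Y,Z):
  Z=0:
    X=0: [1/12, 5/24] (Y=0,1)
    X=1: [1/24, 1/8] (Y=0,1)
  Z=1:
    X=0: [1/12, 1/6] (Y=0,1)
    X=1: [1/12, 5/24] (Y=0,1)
0.0011 nats

Conditional mutual information: I(X;Y|Z) = H(X|Z) + H(Y|Z) - H(X,Y|Z)

H(Z) = 0.6897
H(X,Z) = 1.3640 → H(X|Z) = 0.6743
H(Y,Z) = 1.2926 → H(Y|Z) = 0.6029
H(X,Y,Z) = 1.9658 → H(X,Y|Z) = 1.2761

I(X;Y|Z) = 0.6743 + 0.6029 - 1.2761 = 0.0011 nats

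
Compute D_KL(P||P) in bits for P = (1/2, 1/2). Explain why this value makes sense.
0.0000 bits

KL divergence satisfies the Gibbs inequality: D_KL(P||Q) ≥ 0 for all distributions P, Q.

D_KL(P||Q) = Σ p(x) log(p(x)/q(x))
Each term is p(x) × log_2(p(x)/p(x)) = p(x) × log_2(1) = 0, so the sum is 0.
D_KL(P||Q) = 0.0000 bits

When P = Q, the KL divergence is exactly 0, as there is no 'divergence' between identical distributions.

This non-negativity is a fundamental property: relative entropy cannot be negative because it measures how different Q is from P.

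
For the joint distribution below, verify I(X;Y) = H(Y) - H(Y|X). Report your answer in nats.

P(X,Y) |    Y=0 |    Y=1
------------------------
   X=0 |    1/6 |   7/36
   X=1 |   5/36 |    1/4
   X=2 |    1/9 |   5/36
I(X;Y) = 0.0048 nats

Mutual information has multiple equivalent forms:
- I(X;Y) = H(X) - H(X|Y)
- I(X;Y) = H(Y) - H(Y|X)
- I(X;Y) = H(X) + H(Y) - H(X,Y)

Computing all quantities:
H(X) = 1.0817, H(Y) = 0.6792, H(X,Y) = 1.7561
H(X|Y) = 1.0769, H(Y|X) = 0.6744

Verification:
H(X) - H(X|Y) = 1.0817 - 1.0769 = 0.0048
H(Y) - H(Y|X) = 0.6792 - 0.6744 = 0.0048
H(X) + H(Y) - H(X,Y) = 1.0817 + 0.6792 - 1.7561 = 0.0048

All forms give I(X;Y) = 0.0048 nats. ✓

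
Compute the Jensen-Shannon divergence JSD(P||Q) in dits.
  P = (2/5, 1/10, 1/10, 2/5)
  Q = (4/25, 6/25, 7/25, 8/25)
0.0286 dits

Jensen-Shannon divergence is:
JSD(P||Q) = 0.5 × D_KL(P||M) + 0.5 × D_KL(Q||M)
where M = 0.5 × (P + Q) is the mixture distribution.

M = 0.5 × (2/5, 1/10, 1/10, 2/5) + 0.5 × (4/25, 6/25, 7/25, 8/25) = (7/25, 0.17, 0.19, 9/25)

D_KL(P||M) = 0.0293 dits
D_KL(Q||M) = 0.0278 dits

JSD(P||Q) = 0.5 × 0.0293 + 0.5 × 0.0278 = 0.0286 dits

Unlike KL divergence, JSD is symmetric and bounded: 0 ≤ JSD ≤ log(2).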